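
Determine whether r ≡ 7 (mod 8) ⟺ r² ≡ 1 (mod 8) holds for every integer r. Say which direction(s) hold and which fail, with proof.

(⇒) Suppose r ≡ 7 (mod 8). Write r = 8j + 7. Then (8j + 7)² = 64j² + 112j + 49 = 8(8j² + 14j + 6) + 1, so r² ≡ 1 (mod 8).

(⇐) This fails: take r = 1. Then 1² = 1 ≡ 1 (mod 8), yet 1 ≡ 1 (mod 8), not 7.

Not equivalent: only (⇒) holds.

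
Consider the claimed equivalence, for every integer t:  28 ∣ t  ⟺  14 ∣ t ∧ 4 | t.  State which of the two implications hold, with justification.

Both directions hold.

Forward direction. If 28 ∣ t, write t = 28q. Since 28 = 2·14, t = 14·(2q), so 14 ∣ t; and since 28 = 7·4, t = 4·(7q), so 4 ∣ t.

Converse. Suppose 14 ∣ t and 4 ∣ t. Any common multiple of 14 and 4 is a multiple of their lcm; here lcm(14, 4) = 14·4/gcd(14, 4) = 56/2 = 28, so 28 ∣ t.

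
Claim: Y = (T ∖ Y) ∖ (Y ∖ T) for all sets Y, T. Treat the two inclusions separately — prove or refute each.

Forward inclusion. This inclusion fails. Take Y = {1}, T = ∅; then 1 ∈ Y but 1 ∉ (T ∖ Y) ∖ (Y ∖ T).

Reverse inclusion. This inclusion fails. Take Y = ∅, T = {1}; then 1 ∈ (T ∖ Y) ∖ (Y ∖ T) but 1 ∉ Y.

Both inclusions fail.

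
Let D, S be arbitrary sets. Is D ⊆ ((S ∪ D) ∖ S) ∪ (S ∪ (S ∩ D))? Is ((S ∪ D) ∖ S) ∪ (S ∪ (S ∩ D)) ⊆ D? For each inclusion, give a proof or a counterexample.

Forward inclusion. Let x ∈ D. Then either x ∈ D and x ∉ S; or x ∈ D ∩ S. In each case x ∈ ((S ∪ D) ∖ S) ∪ (S ∪ (S ∩ D)), so D ⊆ ((S ∪ D) ∖ S) ∪ (S ∪ (S ∩ D)).

Reverse inclusion. This inclusion fails. Take D = ∅, S = {1}; then 1 ∈ ((S ∪ D) ∖ S) ∪ (S ∪ (S ∩ D)) but 1 ∉ D.

The sets are not equal: only the forward inclusion holds.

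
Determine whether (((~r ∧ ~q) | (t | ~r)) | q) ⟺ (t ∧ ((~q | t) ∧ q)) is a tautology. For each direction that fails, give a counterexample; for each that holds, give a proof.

Forward direction. This fails. Under r = F, t = F, q = F, the left side is true but the right side is false.

Converse. Assume the antecedent. If r is true, the antecedent forces (r = T, t = T, q = T), and ((~r ∧ ~q) | (t | ~r)) | q holds there. If r is false, ((~r ∧ ~q) | (t | ~r)) | q reduces to true regardless of the other variables. Either way ((~r ∧ ~q) | (t | ~r)) | q holds.

Only the reverse direction holds.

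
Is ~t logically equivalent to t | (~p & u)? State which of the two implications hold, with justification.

Neither implication holds.

[⇒] This fails. Under t = F, p = F, u = F, the left side is true but the right side is false.

[⇐] This fails. Under t = T, p = F, u = F, the left side is false but the right side is true.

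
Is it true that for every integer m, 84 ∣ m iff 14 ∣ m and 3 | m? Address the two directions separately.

Only the forward implication holds.

[⇒] If 84 ∣ m, write m = 84q. Since 84 = 6·14, m = 14·(6q), so 14 ∣ m; and since 84 = 28·3, m = 3·(28q), so 3 ∣ m.

[⇐] This fails: take m = 42. Both 14 ∣ 42 and 3 ∣ 42, yet 42 is not a multiple of 84 (since 42 = 0·84 + 42), so 84 ∤ 42.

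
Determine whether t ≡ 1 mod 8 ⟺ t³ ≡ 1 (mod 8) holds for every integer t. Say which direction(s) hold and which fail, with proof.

Both directions hold; the statement is true.

(⟹) Suppose t ≡ 1 mod 8. Write t = 8j + 1. Then (8j + 1)³ = 512j³ + 192j² + 24j + 1 = 8(64j³ + 24j² + 3j) + 1, so t³ ≡ 1 (mod 8).

(⟸) For the converse, argue contrapositively. If t ≢ 1 (mod 8), then t is congruent to one of 0, 2, 3, 4, 5, 6, 7 modulo 8, and these give t³ ≡ 0, 0, 3, 0, 5, 0, 7 respectively — never 1.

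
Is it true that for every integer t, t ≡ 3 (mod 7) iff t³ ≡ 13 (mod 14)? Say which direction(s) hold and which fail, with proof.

(⟹) This fails: take t = 10. Then 10 ≡ 3 (mod 7), but 10³ = 1000 ≡ 6 (mod 14), not 13.

(⟸) This fails: take t = 5. Then 5³ = 125 ≡ 13 (mod 14), yet 5 ≡ 5 (mod 7), not 3.

Neither direction holds.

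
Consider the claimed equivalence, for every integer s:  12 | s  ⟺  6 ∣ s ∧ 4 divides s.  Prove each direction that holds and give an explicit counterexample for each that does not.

(⇐) Suppose 6 ∣ s and 4 ∣ s. Any common multiple of 6 and 4 is a multiple of their lcm; here lcm(6, 4) = 6·4/gcd(6, 4) = 24/2 = 12, so 12 ∣ s.

(⇒) If 12 ∣ s, write s = 12q. Since 12 = 2·6, s = 6·(2q), so 6 ∣ s; and since 12 = 3·4, s = 4·(3q), so 4 ∣ s.

Equivalent; both directions hold.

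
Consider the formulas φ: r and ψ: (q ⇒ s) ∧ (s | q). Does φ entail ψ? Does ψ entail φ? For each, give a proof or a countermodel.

(⇒) fails and (⇐) fails.

[⇒] This fails. Under r = T, q = F, s = F, the left side is true but the right side is false.

[⇐] This fails. Under r = F, q = F, s = T, the left side is false but the right side is true.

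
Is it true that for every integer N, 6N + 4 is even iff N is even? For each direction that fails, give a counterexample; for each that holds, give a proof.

Forward direction. This fails: take N = 1. Then 6N + 4 = 10, which is even, yet N = 1 is odd, not even.

Converse. Suppose N is even. Since 6 is even, 6N is even for every N, so 6N + 4 has the same parity as 4, which is even. Hence 6N + 4 is even.

Only the converse holds.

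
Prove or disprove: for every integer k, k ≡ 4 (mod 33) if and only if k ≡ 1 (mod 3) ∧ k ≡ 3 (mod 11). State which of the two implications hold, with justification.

(⇒) fails and (⇐) fails.

(⇒) This fails: k = 4 gives 4 ≡ 4 (mod 33) but 4 ≡ 4 (mod 11), so the conjunction on the right does not hold.

(⇐) This fails: k = 25 satisfies both congruences on the right (25 ≡ 1 mod 3 and 25 ≡ 3 mod 11) yet 25 ≡ 25 (mod 33), not 4.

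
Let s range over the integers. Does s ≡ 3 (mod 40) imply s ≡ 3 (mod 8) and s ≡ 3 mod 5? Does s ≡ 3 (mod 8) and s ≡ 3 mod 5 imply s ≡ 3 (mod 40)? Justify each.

Both directions hold; the statement is true.

[⇐] If s ≡ 3 (mod 8) and s ≡ 3 (mod 5), then by the Chinese remainder theorem s ≡ 3 (mod 40). This is exactly s ≡ 3 (mod 40).

[⇒] Suppose s ≡ 3 (mod 40); write s = 40j + 3. Since 8 ∣ 40, reducing mod 8 gives s ≡ 3 (mod 8); since 5 ∣ 40, reducing mod 5 gives s ≡ 3 (mod 5).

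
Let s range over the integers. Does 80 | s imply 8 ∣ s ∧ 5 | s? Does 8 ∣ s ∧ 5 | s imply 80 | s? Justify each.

(⟹) If 80 ∣ s, write s = 80q. Since 80 = 10·8, s = 8·(10q), so 8 ∣ s; and since 80 = 16·5, s = 5·(16q), so 5 ∣ s.

(⟸) This fails: take s = 40. Both 8 ∣ 40 and 5 ∣ 40, yet 40 is not a multiple of 80 (since 40 = 0·80 + 40), so 80 ∤ 40.

Not equivalent: only (⇒) holds.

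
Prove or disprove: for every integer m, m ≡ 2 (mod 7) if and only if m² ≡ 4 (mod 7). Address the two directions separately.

Only the forward direction holds.

(→) Suppose m ≡ 2 (mod 7). Write m = 7j + 2. Then (7j + 2)² = 49j² + 28j + 4 = 7(7j² + 4j) + 4, so m² ≡ 4 (mod 7).

(←) This fails: take m = 5. Then 5² = 25 ≡ 4 (mod 7), yet 5 ≡ 5 (mod 7), not 2.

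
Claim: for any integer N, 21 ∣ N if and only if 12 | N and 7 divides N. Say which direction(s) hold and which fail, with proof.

Only the reverse direction holds.

(⇐) Suppose 12 ∣ N and 7 ∣ N. Any common multiple of 12 and 7 is a multiple of their lcm; here gcd(12, 7) = 1, so lcm(12, 7) = 12·7 = 84, so 84 ∣ N. Since 21 ∣ 84, it follows that 21 ∣ N.

(⇒) This fails: take N = 21. Certainly 21 ∣ 21, but 12 ∤ 21.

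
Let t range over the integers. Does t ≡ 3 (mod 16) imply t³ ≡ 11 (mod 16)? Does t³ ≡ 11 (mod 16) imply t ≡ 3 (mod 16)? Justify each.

(←) Suppose t³ ≡ 11 (mod 16). The only residue r in {0, …, 15} with r³ ≡ 11 (mod 16) is r = 3, so t ≡ 3 (mod 16).

(→) Suppose t ≡ 3 (mod 16). Write t = 16j + 3. Then (16j + 3)³ = 4096j³ + 2304j² + 432j + 27 = 16(256j³ + 144j² + 27j + 1) + 11, so t³ ≡ 11 (mod 16).

Both implications hold.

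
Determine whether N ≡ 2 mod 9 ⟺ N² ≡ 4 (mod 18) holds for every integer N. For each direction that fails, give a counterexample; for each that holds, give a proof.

(⇒) This fails: take N = 11. Then 11 ≡ 2 (mod 9), but 11² = 121 ≡ 13 (mod 18), not 4.

(⇐) This fails: take N = 16. Then 16² = 256 ≡ 4 (mod 18), yet 16 ≡ 7 (mod 9), not 2.

Neither direction holds.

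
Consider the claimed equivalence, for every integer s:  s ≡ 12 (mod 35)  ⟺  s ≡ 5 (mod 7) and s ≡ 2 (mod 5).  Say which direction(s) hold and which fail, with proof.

Both implications hold.

Converse. If s ≡ 5 (mod 7) and s ≡ 2 (mod 5), then by the Chinese remainder theorem s ≡ 12 (mod 35). This is exactly s ≡ 12 (mod 35).

Forward direction. Suppose s ≡ 12 (mod 35); write s = 35j + 12. Since 7 ∣ 35, reducing mod 7 gives s ≡ 12 ≡ 5 (mod 7); since 5 ∣ 35, reducing mod 5 gives s ≡ 12 ≡ 2 (mod 5).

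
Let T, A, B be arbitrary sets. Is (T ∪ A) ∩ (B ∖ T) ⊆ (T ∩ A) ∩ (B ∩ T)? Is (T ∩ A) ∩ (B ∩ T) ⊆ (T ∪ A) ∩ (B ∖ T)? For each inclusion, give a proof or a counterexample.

Forward inclusion. This inclusion fails. Take T = ∅, A = {1}, B = {1}; then 1 ∈ (T ∪ A) ∩ (B ∖ T) but 1 ∉ (T ∩ A) ∩ (B ∩ T).

Reverse inclusion. This inclusion fails. Take T = {1}, A = {1}, B = {1}; then 1 ∈ (T ∩ A) ∩ (B ∩ T) but 1 ∉ (T ∪ A) ∩ (B ∖ T).

Both inclusions fail.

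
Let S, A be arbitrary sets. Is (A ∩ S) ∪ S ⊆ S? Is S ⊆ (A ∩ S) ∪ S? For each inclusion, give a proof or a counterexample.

Both inclusions hold.

Forward inclusion. Let x ∈ (A ∩ S) ∪ S. Then either x ∈ S and x ∉ A; or x ∈ S ∩ A. In each case x ∈ S, so (A ∩ S) ∪ S ⊆ S.

Reverse inclusion. Let x ∈ S. Then either x ∈ S and x ∉ A; or x ∈ S ∩ A. In each case x ∈ (A ∩ S) ∪ S, so S ⊆ (A ∩ S) ∪ S.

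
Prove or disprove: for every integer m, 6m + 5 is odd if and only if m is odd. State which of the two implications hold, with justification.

Not equivalent: only (⇐) holds.

[⇐] Suppose m is odd. Since 6 is even, 6m is even for every m, so 6m + 5 has the same parity as 5, which is odd. Hence 6m + 5 is odd.

[⇒] This fails: take m = 4. Then 6m + 5 = 29, which is odd, yet m = 4 is even, not odd.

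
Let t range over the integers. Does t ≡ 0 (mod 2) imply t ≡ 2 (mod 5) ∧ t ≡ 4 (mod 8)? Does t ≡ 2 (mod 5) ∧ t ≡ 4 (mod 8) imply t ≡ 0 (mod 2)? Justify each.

(⇒) fails; (⇐) holds.

(←) If t ≡ 2 (mod 5) and t ≡ 4 (mod 8), then by the Chinese remainder theorem t ≡ 12 (mod 40). Since 12 ≡ 0 (mod 2) and 2 ∣ 40, we get t ≡ 0 (mod 2).

(→) This fails: t = 0 gives 0 ≡ 0 (mod 2) but 0 ≡ 0 (mod 5), so the conjunction on the right does not hold.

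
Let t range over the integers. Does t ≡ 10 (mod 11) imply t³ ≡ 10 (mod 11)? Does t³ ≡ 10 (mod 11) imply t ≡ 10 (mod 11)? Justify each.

(→) Suppose t ≡ 10 (mod 11). Write t = 11j + 10. Then (11j + 10)³ = 1331j³ + 3630j² + 3300j + 1000 = 11(121j³ + 330j² + 300j + 90) + 10, so t³ ≡ 10 (mod 11).

(←) For the converse, argue contrapositively. If t ≢ 10 (mod 11), then t is congruent to one of 0, 1, 2, 3, 4, 5, 6, 7, 8, 9 modulo 11, and these give t³ ≡ 0, 1, 8, 5, 9, 4, 7, 2, 6, 3 respectively — never 10.

Both directions hold; the statement is true.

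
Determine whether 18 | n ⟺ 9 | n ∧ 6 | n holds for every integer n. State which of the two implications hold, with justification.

Equivalent; both directions hold.

Forward direction. If 18 ∣ n, write n = 18q. Since 18 = 2·9, n = 9·(2q), so 9 ∣ n; and since 18 = 3·6, n = 6·(3q), so 6 ∣ n.

Converse. Suppose 9 ∣ n and 6 ∣ n. Any common multiple of 9 and 6 is a multiple of their lcm; here lcm(9, 6) = 9·6/gcd(9, 6) = 54/3 = 18, so 18 ∣ n.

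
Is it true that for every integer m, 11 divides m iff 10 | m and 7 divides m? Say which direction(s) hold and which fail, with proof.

(⇒) fails and (⇐) fails.

Forward direction. This fails: take m = 11. Certainly 11 ∣ 11, but 10 ∤ 11.

Converse. This fails: take m = 70. Both 10 ∣ 70 and 7 ∣ 70, yet 70 is not a multiple of 11 (since 70 = 6·11 + 4), so 11 ∤ 70.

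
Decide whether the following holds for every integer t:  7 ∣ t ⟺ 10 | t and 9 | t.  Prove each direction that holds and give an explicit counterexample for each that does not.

Forward direction. This fails: take t = 7. Certainly 7 ∣ 7, but 10 ∤ 7.

Converse. This fails: take t = 90. Both 10 ∣ 90 and 9 ∣ 90, yet 90 is not a multiple of 7 (since 90 = 12·7 + 6), so 7 ∤ 90.

(⇒) fails and (⇐) fails.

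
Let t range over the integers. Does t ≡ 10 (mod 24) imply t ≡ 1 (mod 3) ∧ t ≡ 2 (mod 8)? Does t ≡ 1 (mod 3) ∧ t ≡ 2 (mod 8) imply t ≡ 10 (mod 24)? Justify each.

[⇒] Suppose t ≡ 10 (mod 24); write t = 24j + 10. Since 3 ∣ 24, reducing mod 3 gives t ≡ 10 ≡ 1 (mod 3); since 8 ∣ 24, reducing mod 8 gives t ≡ 10 ≡ 2 (mod 8).

[⇐] Conversely, if t ≡ 1 (mod 3) and t ≡ 2 (mod 8), then by the Chinese remainder theorem t ≡ 10 (mod 24). This is exactly t ≡ 10 (mod 24).

Both implications hold.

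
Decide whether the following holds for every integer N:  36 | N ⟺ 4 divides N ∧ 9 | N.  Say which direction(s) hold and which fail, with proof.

(⟹) If 36 ∣ N, write N = 36q. Since 36 = 9·4, N = 4·(9q), so 4 ∣ N; and since 36 = 4·9, N = 9·(4q), so 9 ∣ N.

(⟸) Suppose 4 ∣ N and 9 ∣ N. Any common multiple of 4 and 9 is a multiple of their lcm; here gcd(4, 9) = 1, so lcm(4, 9) = 4·9 = 36, so 36 ∣ N.

Equivalent; both directions hold.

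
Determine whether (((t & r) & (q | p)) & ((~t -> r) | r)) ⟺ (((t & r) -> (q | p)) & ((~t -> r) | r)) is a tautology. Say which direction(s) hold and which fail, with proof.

Only the forward implication holds.

(⇒) Assume the antecedent. If p is true, the antecedent forces (p = T, q = F, t = T, r = T) or (p = T, q = T, t = T, r = T), and the consequent holds there. If p is false, the antecedent forces (p = F, q = T, t = T, r = T), and the consequent holds there. Either way the consequent holds.

(⇐) This fails. Under p = F, q = F, t = T, r = F, the left side is false but the right side is true.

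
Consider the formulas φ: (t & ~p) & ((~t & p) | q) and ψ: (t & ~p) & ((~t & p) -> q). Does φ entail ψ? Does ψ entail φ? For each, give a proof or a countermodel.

Forward direction. Assume the antecedent. If q is true, the antecedent forces (q = T, t = T, p = F), and (t & ~p) & ((~t & p) -> q) holds there. If q is false, the antecedent cannot hold. Either way (t & ~p) & ((~t & p) -> q) holds.

Converse. This fails. Under q = F, t = T, p = F, the left side is false but the right side is true.

(⇒) holds; (⇐) fails.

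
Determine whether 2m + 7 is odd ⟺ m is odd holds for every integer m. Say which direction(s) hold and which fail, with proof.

[⇒] This fails: take m = 0. Then 2m + 7 = 7, which is odd, yet m = 0 is even, not odd.

[⇐] Suppose m is odd. Since 2 is even, 2m is even for every m, so 2m + 7 has the same parity as 7, which is odd. Hence 2m + 7 is odd.

The forward direction fails; the converse holds.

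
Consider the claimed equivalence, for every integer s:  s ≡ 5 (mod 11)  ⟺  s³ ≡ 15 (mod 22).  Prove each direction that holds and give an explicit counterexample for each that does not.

(→) This fails: take s = 16. Then 16 ≡ 5 (mod 11), but 16³ = 4096 ≡ 4 (mod 22), not 15.

(←) Conversely, the residues r modulo 22 with r³ ≡ 15 (mod 22) are exactly {5}, and each is ≡ 5 (mod 11).

Only the reverse direction holds.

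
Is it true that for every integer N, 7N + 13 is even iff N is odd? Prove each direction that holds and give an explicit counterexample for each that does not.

Both directions hold.

(⟹) Suppose 7N + 13 is even. Since 7 is odd, 7N and N have the same parity, so 7N + 13 ≡ N + 13 (mod 2). As 13 is odd, 7N + 13 is even exactly when N is odd. Thus N is odd.

(⟸) Conversely, suppose N is odd; write N = 2j + 1. Then 7N + 13 = 7·(2j + 1) + 13 = 2·7j + 20, which is even.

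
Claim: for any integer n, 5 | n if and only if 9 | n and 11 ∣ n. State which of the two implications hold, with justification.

Forward direction. This fails: take n = 5. Certainly 5 ∣ 5, but 9 ∤ 5.

Converse. This fails: take n = 99. Both 9 ∣ 99 and 11 ∣ 99, yet 99 is not a multiple of 5 (since 99 = 19·5 + 4), so 5 ∤ 99.

(⇒) fails and (⇐) fails.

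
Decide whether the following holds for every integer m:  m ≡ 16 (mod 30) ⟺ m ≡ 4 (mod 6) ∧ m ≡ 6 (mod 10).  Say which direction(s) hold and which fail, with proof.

(⟸) If m ≡ 4 (mod 6) and m ≡ 6 (mod 10), then by the Chinese remainder theorem m ≡ 16 (mod 30). This is exactly m ≡ 16 (mod 30).

(⟹) Suppose m ≡ 16 (mod 30); write m = 30j + 16. Since 6 ∣ 30, reducing mod 6 gives m ≡ 16 ≡ 4 (mod 6); since 10 ∣ 30, reducing mod 10 gives m ≡ 16 ≡ 6 (mod 10).

The biconditional holds.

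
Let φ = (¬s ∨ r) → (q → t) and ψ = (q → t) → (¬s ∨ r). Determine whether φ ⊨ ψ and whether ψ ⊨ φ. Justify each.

Neither direction holds.

(→) This fails. Under t = F, q = F, s = T, r = F, the left side is true but the right side is false.

(←) This fails. Under t = F, q = T, s = F, r = F, the left side is false but the right side is true.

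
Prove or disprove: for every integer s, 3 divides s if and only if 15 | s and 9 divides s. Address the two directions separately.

(⇒) fails; (⇐) holds.

(⟹) This fails: take s = 3. Certainly 3 ∣ 3, but 15 ∤ 3.

(⟸) Suppose 15 ∣ s and 9 ∣ s. Any common multiple of 15 and 9 is a multiple of their lcm; here lcm(15, 9) = 15·9/gcd(15, 9) = 135/3 = 45, so 45 ∣ s. Since 3 ∣ 45, it follows that 3 ∣ s.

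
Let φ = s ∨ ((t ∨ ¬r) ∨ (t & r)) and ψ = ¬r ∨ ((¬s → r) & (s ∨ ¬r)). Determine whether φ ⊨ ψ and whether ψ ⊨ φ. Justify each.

The forward direction fails; the converse holds.

Converse. Assume the antecedent. If s is true, s ∨ ((t ∨ ¬r) ∨ (t & r)) reduces to true regardless of the other variables. If s is false, the antecedent forces (s = F, r = F, t = F) or (s = F, r = F, t = T), and s ∨ ((t ∨ ¬r) ∨ (t & r)) holds there. Either way s ∨ ((t ∨ ¬r) ∨ (t & r)) holds.

Forward direction. This fails. Under s = F, r = T, t = T, the left side is true but the right side is false.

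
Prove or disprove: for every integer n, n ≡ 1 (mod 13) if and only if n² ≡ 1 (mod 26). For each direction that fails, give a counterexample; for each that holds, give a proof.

Neither implication holds.

(⇒) This fails: take n = 14. Then 14 ≡ 1 (mod 13), but 14² = 196 ≡ 14 (mod 26), not 1.

(⇐) This fails: take n = 25. Then 25² = 625 ≡ 1 (mod 26), yet 25 ≡ 12 (mod 13), not 1.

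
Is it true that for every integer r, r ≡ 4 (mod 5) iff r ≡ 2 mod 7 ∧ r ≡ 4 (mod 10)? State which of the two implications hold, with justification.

Not equivalent: only (⇐) holds.

(→) This fails: r = 64 gives 64 ≡ 4 (mod 5) but 64 ≡ 1 (mod 7), so the conjunction on the right does not hold.

(←) Conversely, if r ≡ 2 (mod 7) and r ≡ 4 (mod 10), then by the Chinese remainder theorem r ≡ 44 (mod 70). Since 44 ≡ 4 (mod 5) and 5 ∣ 70, we get r ≡ 4 (mod 5).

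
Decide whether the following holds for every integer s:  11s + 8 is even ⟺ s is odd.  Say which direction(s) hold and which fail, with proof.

(⇒) This fails: s = 4 gives 11s + 8 = 52, which is even, but 4 is even, not odd.

(⇐) This also fails: s = 3 is odd, but 11s + 8 = 41 is odd, not even.

Both directions fail.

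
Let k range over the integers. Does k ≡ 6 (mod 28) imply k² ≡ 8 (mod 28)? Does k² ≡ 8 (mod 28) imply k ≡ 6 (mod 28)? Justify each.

(⇒) Suppose k ≡ 6 (mod 28). Write k = 28j + 6. Then (28j + 6)² = 784j² + 336j + 36 = 28(28j² + 12j + 1) + 8, so k² ≡ 8 (mod 28).

(⇐) This fails: take k = 8. Then 8² = 64 ≡ 8 (mod 28), yet 8 ≡ 8 (mod 28), not 6.

Only the forward direction holds.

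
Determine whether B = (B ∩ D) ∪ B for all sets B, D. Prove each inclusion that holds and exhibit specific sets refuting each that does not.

Both inclusions hold.

(⊆) Let x ∈ B. Then either x ∈ B and x ∉ D; or x ∈ B ∩ D. In each case x ∈ (B ∩ D) ∪ B, so B ⊆ (B ∩ D) ∪ B.

(⊇) Let x ∈ (B ∩ D) ∪ B. Then either x ∈ B and x ∉ D; or x ∈ B ∩ D. In each case x ∈ B, so (B ∩ D) ∪ B ⊆ B.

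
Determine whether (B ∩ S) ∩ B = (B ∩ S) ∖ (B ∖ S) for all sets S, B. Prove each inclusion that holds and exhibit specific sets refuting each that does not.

Forward inclusion. Let x ∈ (B ∩ S) ∩ B. Then x ∈ S ∩ B, from which x ∈ (B ∩ S) ∖ (B ∖ S).

Reverse inclusion. Let x ∈ (B ∩ S) ∖ (B ∖ S). Then x ∈ S ∩ B, from which x ∈ (B ∩ S) ∩ B.

Both inclusions hold; the sets are equal.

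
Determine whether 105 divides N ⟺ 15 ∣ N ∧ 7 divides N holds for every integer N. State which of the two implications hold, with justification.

Both directions hold.

(→) If 105 ∣ N, write N = 105q. Since 105 = 7·15, N = 15·(7q), so 15 ∣ N; and since 105 = 15·7, N = 7·(15q), so 7 ∣ N.

(←) Suppose 15 ∣ N and 7 ∣ N. Any common multiple of 15 and 7 is a multiple of their lcm; here gcd(15, 7) = 1, so lcm(15, 7) = 15·7 = 105, so 105 ∣ N.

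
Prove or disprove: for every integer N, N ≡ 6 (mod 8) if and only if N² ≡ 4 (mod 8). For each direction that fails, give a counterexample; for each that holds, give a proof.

[⇒] Suppose N ≡ 6 (mod 8). Write N = 8j + 6. Then (8j + 6)² = 64j² + 96j + 36 = 8(8j² + 12j + 4) + 4, so N² ≡ 4 (mod 8).

[⇐] This fails: take N = 2. Then 2² = 4 ≡ 4 (mod 8), yet 2 ≡ 2 (mod 8), not 6.

Not equivalent: only (⇒) holds.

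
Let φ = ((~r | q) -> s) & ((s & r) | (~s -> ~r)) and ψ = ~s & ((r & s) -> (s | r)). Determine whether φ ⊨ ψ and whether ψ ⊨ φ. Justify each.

(⇒) This fails. Under r = F, q = F, s = T, the left side is true but the right side is false.

(⇐) This fails. Under r = F, q = F, s = F, the left side is false but the right side is true.

(⇒) fails and (⇐) fails.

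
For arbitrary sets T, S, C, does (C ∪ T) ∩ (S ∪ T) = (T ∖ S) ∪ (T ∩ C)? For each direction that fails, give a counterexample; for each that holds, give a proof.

The sets are not equal: only the reverse inclusion holds.

(⟹) This inclusion fails. Take T = {1}, S = {1}, C = ∅; then 1 ∈ (C ∪ T) ∩ (S ∪ T) but 1 ∉ (T ∖ S) ∪ (T ∩ C).

(⟸) Let x ∈ (T ∖ S) ∪ (T ∩ C). Then either x ∈ T and x ∉ S, C; or x ∈ T ∩ C and x ∉ S; or x ∈ T ∩ S ∩ C. In each case x ∈ (C ∪ T) ∩ (S ∪ T), so (T ∖ S) ∪ (T ∩ C) ⊆ (C ∪ T) ∩ (S ∪ T).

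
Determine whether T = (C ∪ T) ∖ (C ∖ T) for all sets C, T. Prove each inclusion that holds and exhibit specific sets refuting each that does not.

Both inclusions hold.

(⊆) Let x ∈ T. Then either x ∈ T and x ∉ C; or x ∈ C ∩ T. In each case x ∈ (C ∪ T) ∖ (C ∖ T), so T ⊆ (C ∪ T) ∖ (C ∖ T).

(⊇) Let x ∈ (C ∪ T) ∖ (C ∖ T). Then either x ∈ T and x ∉ C; or x ∈ C ∩ T. In each case x ∈ T, so (C ∪ T) ∖ (C ∖ T) ⊆ T.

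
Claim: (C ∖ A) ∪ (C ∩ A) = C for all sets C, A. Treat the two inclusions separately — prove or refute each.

(⊆) Let x ∈ (C ∖ A) ∪ (C ∩ A). Then either x ∈ C and x ∉ A; or x ∈ C ∩ A. In each case x ∈ C, so (C ∖ A) ∪ (C ∩ A) ⊆ C.

(⊇) Let x ∈ C. Then either x ∈ C and x ∉ A; or x ∈ C ∩ A. In each case x ∈ (C ∖ A) ∪ (C ∩ A), so C ⊆ (C ∖ A) ∪ (C ∩ A).

The two sets are equal.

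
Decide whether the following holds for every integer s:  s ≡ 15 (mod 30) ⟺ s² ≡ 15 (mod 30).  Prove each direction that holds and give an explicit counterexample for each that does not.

(⇒) Suppose s ≡ 15 (mod 30). Write s = 30j + 15. Then (30j + 15)² = 900j² + 900j + 225 = 30(30j² + 30j + 7) + 15, so s² ≡ 15 (mod 30).

(⇐) Conversely, suppose s² ≡ 15 (mod 30). The only residue r in {0, …, 29} with r² ≡ 15 (mod 30) is r = 15, so s ≡ 15 (mod 30).

The biconditional holds.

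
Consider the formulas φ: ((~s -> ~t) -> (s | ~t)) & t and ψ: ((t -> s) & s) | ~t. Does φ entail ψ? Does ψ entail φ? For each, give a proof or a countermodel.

Neither implication holds.

(⟹) This fails. Under s = F, t = T, the left side is true but the right side is false.

(⟸) This fails. Under s = F, t = F, the left side is false but the right side is true.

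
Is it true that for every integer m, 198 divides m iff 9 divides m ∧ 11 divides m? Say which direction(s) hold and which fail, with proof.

Not equivalent: only (⇒) holds.

[⇒] If 198 ∣ m, write m = 198q. Since 198 = 22·9, m = 9·(22q), so 9 ∣ m; and since 198 = 18·11, m = 11·(18q), so 11 ∣ m.

[⇐] This fails: take m = 99. Both 9 ∣ 99 and 11 ∣ 99, yet 99 is not a multiple of 198 (since 99 = 0·198 + 99), so 198 ∤ 99.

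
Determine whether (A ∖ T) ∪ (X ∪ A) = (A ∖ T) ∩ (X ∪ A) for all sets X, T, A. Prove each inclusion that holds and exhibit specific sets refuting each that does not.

The sets are not equal: only the reverse inclusion holds.

Forward inclusion. This inclusion fails. Take X = {1}, T = ∅, A = ∅; then 1 ∈ (A ∖ T) ∪ (X ∪ A) but 1 ∉ (A ∖ T) ∩ (X ∪ A).

Reverse inclusion. Let x ∈ (A ∖ T) ∩ (X ∪ A). Then either x ∈ A and x ∉ X, T; or x ∈ X ∩ A and x ∉ T. In each case x ∈ (A ∖ T) ∪ (X ∪ A), so (A ∖ T) ∩ (X ∪ A) ⊆ (A ∖ T) ∪ (X ∪ A).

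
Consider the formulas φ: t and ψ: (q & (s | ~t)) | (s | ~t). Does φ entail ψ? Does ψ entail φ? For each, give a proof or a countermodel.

(⟹) This fails. Under q = F, t = T, s = F, the left side is true but the right side is false.

(⟸) This fails. Under q = F, t = F, s = F, the left side is false but the right side is true.

Both directions fail.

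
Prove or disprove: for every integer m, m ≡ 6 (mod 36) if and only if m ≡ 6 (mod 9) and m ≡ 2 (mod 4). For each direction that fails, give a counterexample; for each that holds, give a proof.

Both directions hold; the statement is true.

(→) Suppose m ≡ 6 (mod 36); write m = 36j + 6. Since 9 ∣ 36, reducing mod 9 gives m ≡ 6 (mod 9); since 4 ∣ 36, reducing mod 4 gives m ≡ 6 ≡ 2 (mod 4).

(←) Conversely, if m ≡ 6 (mod 9) and m ≡ 2 (mod 4), then by the Chinese remainder theorem m ≡ 6 (mod 36). This is exactly m ≡ 6 (mod 36).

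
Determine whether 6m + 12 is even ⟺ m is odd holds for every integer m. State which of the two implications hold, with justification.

(⟹) This fails: take m = 2. Then 6m + 12 = 24, which is even, yet m = 2 is even, not odd.

(⟸) Suppose m is odd. Since 6 is even, 6m is even for every m, so 6m + 12 has the same parity as 12, which is even. Hence 6m + 12 is even.

Only the converse holds.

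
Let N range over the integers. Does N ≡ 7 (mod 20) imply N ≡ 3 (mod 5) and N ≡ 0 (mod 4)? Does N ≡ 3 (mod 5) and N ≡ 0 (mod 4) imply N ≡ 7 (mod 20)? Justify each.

[⇒] This fails: N = 7 gives 7 ≡ 7 (mod 20) but 7 ≡ 2 (mod 5), so the conjunction on the right does not hold.

[⇐] This fails: N = 8 satisfies both congruences on the right (8 ≡ 3 mod 5 and 8 ≡ 0 mod 4) yet 8 ≡ 8 (mod 20), not 7.

Both directions fail.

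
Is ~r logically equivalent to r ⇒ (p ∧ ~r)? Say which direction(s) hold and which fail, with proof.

Both implications hold.

(→) Assume the antecedent. If p is true, the antecedent forces (p = T, r = F), and r ⇒ (p ∧ ~r) holds there. If p is false, the antecedent forces (p = F, r = F), and r ⇒ (p ∧ ~r) holds there. Either way r ⇒ (p ∧ ~r) holds.

(←) Assume the antecedent. If p is true, the antecedent forces (p = T, r = F), and ~r holds there. If p is false, the antecedent forces (p = F, r = F), and ~r holds there. Either way ~r holds.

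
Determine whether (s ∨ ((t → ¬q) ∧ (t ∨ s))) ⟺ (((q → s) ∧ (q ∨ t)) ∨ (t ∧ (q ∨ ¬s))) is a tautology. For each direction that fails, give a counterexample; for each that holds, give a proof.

[⇒] This fails. Under s = T, q = F, t = F, the left side is true but the right side is false.

[⇐] This fails. Under s = F, q = T, t = T, the left side is false but the right side is true.

Both directions fail.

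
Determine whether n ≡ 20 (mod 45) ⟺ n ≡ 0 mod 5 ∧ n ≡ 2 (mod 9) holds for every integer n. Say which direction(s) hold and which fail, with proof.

The biconditional holds.

[⇐] If n ≡ 0 (mod 5) and n ≡ 2 (mod 9), then by the Chinese remainder theorem n ≡ 20 (mod 45). This is exactly n ≡ 20 (mod 45).

[⇒] Suppose n ≡ 20 (mod 45); write n = 45j + 20. Since 5 ∣ 45, reducing mod 5 gives n ≡ 20 ≡ 0 (mod 5); since 9 ∣ 45, reducing mod 9 gives n ≡ 20 ≡ 2 (mod 9).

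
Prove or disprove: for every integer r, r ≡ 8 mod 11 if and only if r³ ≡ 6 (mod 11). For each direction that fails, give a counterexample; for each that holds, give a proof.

Equivalent; both directions hold.

(→) Suppose r ≡ 8 mod 11. Write r = 11j + 8. Then (11j + 8)³ = 1331j³ + 2904j² + 2112j + 512 = 11(121j³ + 264j² + 192j + 46) + 6, so r³ ≡ 6 (mod 11).

(←) Conversely, suppose r³ ≡ 6 (mod 11). The only residue r in {0, …, 10} with r³ ≡ 6 (mod 11) is r = 8, so r ≡ 8 (mod 11).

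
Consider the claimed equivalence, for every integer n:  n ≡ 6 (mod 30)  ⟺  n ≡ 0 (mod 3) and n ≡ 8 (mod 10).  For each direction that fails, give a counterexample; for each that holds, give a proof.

(⇒) This fails: n = 6 gives 6 ≡ 6 (mod 30) but 6 ≡ 6 (mod 10), so the conjunction on the right does not hold.

(⇐) This fails: n = 18 satisfies both congruences on the right (18 ≡ 0 mod 3 and 18 ≡ 8 mod 10) yet 18 ≡ 18 (mod 30), not 6.

Neither implication holds.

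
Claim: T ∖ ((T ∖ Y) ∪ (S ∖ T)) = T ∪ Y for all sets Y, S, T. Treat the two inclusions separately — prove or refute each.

(⊆) holds; (⊇) fails.

(⟹) Let x ∈ T ∖ ((T ∖ Y) ∪ (S ∖ T)). Then either x ∈ Y ∩ T and x ∉ S; or x ∈ Y ∩ S ∩ T. In each case x ∈ T ∪ Y, so T ∖ ((T ∖ Y) ∪ (S ∖ T)) ⊆ T ∪ Y.

(⟸) This inclusion fails. Take Y = {1}, S = ∅, T = ∅; then 1 ∈ T ∪ Y but 1 ∉ T ∖ ((T ∖ Y) ∪ (S ∖ T)).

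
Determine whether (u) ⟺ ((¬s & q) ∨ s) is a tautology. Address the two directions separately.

(⇒) fails and (⇐) fails.

(⟹) This fails. Under q = F, s = F, u = T, the left side is true but the right side is false.

(⟸) This fails. Under q = T, s = F, u = F, the left side is false but the right side is true.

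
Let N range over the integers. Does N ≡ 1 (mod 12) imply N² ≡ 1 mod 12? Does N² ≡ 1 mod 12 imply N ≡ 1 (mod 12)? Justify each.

Not equivalent: only (⇒) holds.

(⟸) This fails: take N = 5. Then 5² = 25 ≡ 1 (mod 12), yet 5 ≡ 5 (mod 12), not 1.

(⟹) Suppose N ≡ 1 (mod 12). Write N = 12j + 1. Then (12j + 1)² = 144j² + 24j + 1 = 12(12j² + 2j) + 1, so N² ≡ 1 (mod 12).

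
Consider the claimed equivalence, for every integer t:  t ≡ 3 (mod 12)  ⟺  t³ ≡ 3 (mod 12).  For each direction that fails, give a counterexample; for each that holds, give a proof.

Equivalent; both directions hold.

(⟹) Suppose t ≡ 3 (mod 12). Write t = 12j + 3. Then (12j + 3)³ = 1728j³ + 1296j² + 324j + 27 = 12(144j³ + 108j² + 27j + 2) + 3, so t³ ≡ 3 (mod 12).

(⟸) Conversely, suppose t³ ≡ 3 (mod 12). The only residue r in {0, …, 11} with r³ ≡ 3 (mod 12) is r = 3, so t ≡ 3 (mod 12).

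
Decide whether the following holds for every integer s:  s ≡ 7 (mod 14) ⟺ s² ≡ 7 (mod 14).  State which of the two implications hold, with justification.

Both directions hold; the statement is true.

[⇒] Suppose s ≡ 7 (mod 14). Write s = 14j + 7. Then (14j + 7)² = 196j² + 196j + 49 = 14(14j² + 14j + 3) + 7, so s² ≡ 7 (mod 14).

[⇐] Conversely, suppose s² ≡ 7 (mod 14). The only residue r in {0, …, 13} with r² ≡ 7 (mod 14) is r = 7, so s ≡ 7 (mod 14).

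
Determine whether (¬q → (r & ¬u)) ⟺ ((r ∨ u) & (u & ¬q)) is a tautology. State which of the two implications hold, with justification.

(⇒) This fails. Under u = F, r = T, q = F, the left side is true but the right side is false.

(⇐) This fails. Under u = T, r = F, q = F, the left side is false but the right side is true.

Both directions fail.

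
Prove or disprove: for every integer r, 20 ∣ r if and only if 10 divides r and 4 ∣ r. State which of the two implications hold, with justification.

Forward direction. If 20 ∣ r, write r = 20q. Since 20 = 2·10, r = 10·(2q), so 10 ∣ r; and since 20 = 5·4, r = 4·(5q), so 4 ∣ r.

Converse. Suppose 10 ∣ r and 4 ∣ r. Any common multiple of 10 and 4 is a multiple of their lcm; here lcm(10, 4) = 10·4/gcd(10, 4) = 40/2 = 20, so 20 ∣ r.

Both directions hold.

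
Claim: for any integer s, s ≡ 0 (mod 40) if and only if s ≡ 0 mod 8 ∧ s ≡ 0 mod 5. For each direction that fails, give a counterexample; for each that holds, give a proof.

(⇐) If s ≡ 0 (mod 8) and s ≡ 0 (mod 5), then by the Chinese remainder theorem s ≡ 0 (mod 40). This is exactly s ≡ 0 (mod 40).

(⇒) Suppose s ≡ 0 (mod 40); write s = 40j + 0. Since 8 ∣ 40, reducing mod 8 gives s ≡ 0 (mod 8); since 5 ∣ 40, reducing mod 5 gives s ≡ 0 (mod 5).

Both implications hold.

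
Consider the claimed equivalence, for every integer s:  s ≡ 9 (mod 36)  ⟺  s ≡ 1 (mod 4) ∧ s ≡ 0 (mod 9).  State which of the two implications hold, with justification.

(⇒) Suppose s ≡ 9 (mod 36); write s = 36j + 9. Since 4 ∣ 36, reducing mod 4 gives s ≡ 9 ≡ 1 (mod 4); since 9 ∣ 36, reducing mod 9 gives s ≡ 9 ≡ 0 (mod 9).

(⇐) Conversely, if s ≡ 1 (mod 4) and s ≡ 0 (mod 9), then by the Chinese remainder theorem s ≡ 9 (mod 36). This is exactly s ≡ 9 (mod 36).

Both directions hold.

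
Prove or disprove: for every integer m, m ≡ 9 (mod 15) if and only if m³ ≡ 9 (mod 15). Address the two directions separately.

(⟹) Suppose m ≡ 9 (mod 15). Write m = 15j + 9. Then (15j + 9)³ = 3375j³ + 6075j² + 3645j + 729 = 15(225j³ + 405j² + 243j + 48) + 9, so m³ ≡ 9 (mod 15).

(⟸) Conversely, suppose m³ ≡ 9 (mod 15). The only residue r in {0, …, 14} with r³ ≡ 9 (mod 15) is r = 9, so m ≡ 9 (mod 15).

Equivalent; both directions hold.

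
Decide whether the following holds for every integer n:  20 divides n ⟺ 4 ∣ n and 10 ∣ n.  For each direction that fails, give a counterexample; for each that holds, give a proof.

[⇒] If 20 ∣ n, write n = 20q. Since 20 = 5·4, n = 4·(5q), so 4 ∣ n; and since 20 = 2·10, n = 10·(2q), so 10 ∣ n.

[⇐] Suppose 4 ∣ n and 10 ∣ n. Any common multiple of 4 and 10 is a multiple of their lcm; here lcm(4, 10) = 4·10/gcd(4, 10) = 40/2 = 20, so 20 ∣ n.

The biconditional holds.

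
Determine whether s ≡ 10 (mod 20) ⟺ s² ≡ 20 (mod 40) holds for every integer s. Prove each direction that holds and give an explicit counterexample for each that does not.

[⇐] The residues r modulo 40 with r² ≡ 20 (mod 40) are exactly {10, 30}, and each is ≡ 10 (mod 20).

[⇒] Suppose s ≡ 10 (mod 20). Working modulo 40, s ∈ {10, 30}; for each such r, r² ≡ 20 (mod 40).

Both directions hold.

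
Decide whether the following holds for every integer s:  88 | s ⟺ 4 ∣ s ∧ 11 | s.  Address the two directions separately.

(⟹) If 88 ∣ s, write s = 88q. Since 88 = 22·4, s = 4·(22q), so 4 ∣ s; and since 88 = 8·11, s = 11·(8q), so 11 ∣ s.

(⟸) This fails: take s = 44. Both 4 ∣ 44 and 11 ∣ 44, yet 44 is not a multiple of 88 (since 44 = 0·88 + 44), so 88 ∤ 44.

The forward direction holds; the converse fails.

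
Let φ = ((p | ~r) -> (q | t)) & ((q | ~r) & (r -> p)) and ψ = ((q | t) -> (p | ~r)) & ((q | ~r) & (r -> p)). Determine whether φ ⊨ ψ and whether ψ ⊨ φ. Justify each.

The forward direction holds; the converse fails.

Forward direction. Assume the antecedent. If r is true, the antecedent forces (r = T, t = F, q = T, p = T) or (r = T, t = T, q = T, p = T), and the consequent holds there. If r is false, the consequent reduces to true regardless of the other variables. Either way the consequent holds.

Converse. This fails. Under r = F, t = F, q = F, p = F, the left side is false but the right side is true.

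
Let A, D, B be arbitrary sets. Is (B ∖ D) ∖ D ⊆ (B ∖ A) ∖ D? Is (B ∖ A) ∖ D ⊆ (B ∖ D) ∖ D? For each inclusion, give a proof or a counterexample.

Forward inclusion. This inclusion fails. Take A = {1}, D = ∅, B = {1}; then 1 ∈ (B ∖ D) ∖ D but 1 ∉ (B ∖ A) ∖ D.

Reverse inclusion. Let x ∈ (B ∖ A) ∖ D. Then x ∈ B and x ∉ A, D, from which x ∈ (B ∖ D) ∖ D.

(⊆) fails; (⊇) holds.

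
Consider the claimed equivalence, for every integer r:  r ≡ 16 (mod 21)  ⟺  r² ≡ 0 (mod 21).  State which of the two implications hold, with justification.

(→) This fails: take r = 16. Then 16 ≡ 16 (mod 21), but 16² = 256 ≡ 4 (mod 21), not 0.

(←) This fails: take r = 0. Then 0² = 0 ≡ 0 (mod 21), yet 0 ≡ 0 (mod 21), not 16.

Neither implication holds.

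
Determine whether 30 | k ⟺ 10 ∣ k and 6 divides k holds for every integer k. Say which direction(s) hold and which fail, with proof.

Both directions hold.

(⟹) If 30 ∣ k, write k = 30q. Since 30 = 3·10, k = 10·(3q), so 10 ∣ k; and since 30 = 5·6, k = 6·(5q), so 6 ∣ k.

(⟸) Suppose 10 ∣ k and 6 ∣ k. Any common multiple of 10 and 6 is a multiple of their lcm; here lcm(10, 6) = 10·6/gcd(10, 6) = 60/2 = 30, so 30 ∣ k.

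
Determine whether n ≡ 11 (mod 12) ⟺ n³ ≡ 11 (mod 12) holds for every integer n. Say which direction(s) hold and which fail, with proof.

(→) Suppose n ≡ 11 (mod 12). Write n = 12j + 11. Then (12j + 11)³ = 1728j³ + 4752j² + 4356j + 1331 = 12(144j³ + 396j² + 363j + 110) + 11, so n³ ≡ 11 (mod 12).

(←) For the converse, argue contrapositively. If n ≢ 11 (mod 12), then n is congruent to one of 0, 1, 2, 3, 4, 5, 6, 7, 8, 9, 10 modulo 12, and these give n³ ≡ 0, 1, 8, 3, 4, 5, 0, 7, 8, 9, 4 respectively — never 11.

Both implications hold.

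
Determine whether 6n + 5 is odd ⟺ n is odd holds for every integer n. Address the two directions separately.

Forward direction. This fails: take n = 2. Then 6n + 5 = 17, which is odd, yet n = 2 is even, not odd.

Converse. Suppose n is odd. Since 6 is even, 6n is even for every n, so 6n + 5 has the same parity as 5, which is odd. Hence 6n + 5 is odd.

The forward direction fails; the converse holds.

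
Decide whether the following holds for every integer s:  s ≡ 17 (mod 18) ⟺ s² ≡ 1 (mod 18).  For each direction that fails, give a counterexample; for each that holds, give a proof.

Only the forward implication holds.

(→) Suppose s ≡ 17 (mod 18). Write s = 18j + 17. Then (18j + 17)² = 324j² + 612j + 289 = 18(18j² + 34j + 16) + 1, so s² ≡ 1 (mod 18).

(←) This fails: take s = 1. Then 1² = 1 ≡ 1 (mod 18), yet 1 ≡ 1 (mod 18), not 17.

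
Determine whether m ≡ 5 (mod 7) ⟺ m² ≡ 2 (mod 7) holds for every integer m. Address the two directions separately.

(⇒) fails and (⇐) fails.

(⇒) This fails: take m = 5. Then 5 ≡ 5 (mod 7), but 5² = 25 ≡ 4 (mod 7), not 2.

(⇐) This fails: take m = 3. Then 3² = 9 ≡ 2 (mod 7), yet 3 ≡ 3 (mod 7), not 5.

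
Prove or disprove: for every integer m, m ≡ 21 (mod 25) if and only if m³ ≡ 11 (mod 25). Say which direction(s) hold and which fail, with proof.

Equivalent; both directions hold.

Forward direction. Suppose m ≡ 21 (mod 25). Write m = 25j + 21. Then (25j + 21)³ = 15625j³ + 39375j² + 33075j + 9261 = 25(625j³ + 1575j² + 1323j + 370) + 11, so m³ ≡ 11 (mod 25).

Converse. Suppose m³ ≡ 11 (mod 25). The only residue r in {0, …, 24} with r³ ≡ 11 (mod 25) is r = 21, so m ≡ 21 (mod 25).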